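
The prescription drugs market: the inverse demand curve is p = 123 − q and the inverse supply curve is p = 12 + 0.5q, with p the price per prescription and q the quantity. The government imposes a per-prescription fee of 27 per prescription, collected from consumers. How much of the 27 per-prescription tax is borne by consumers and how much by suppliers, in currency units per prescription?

Consumers bear 18 per prescription; suppliers bear 9 per prescription.

Rewrite in direct form: qd = 123 − p and qs = 2p − 24.
Before the tax: set 123 − p = 2p − 24 → p* = 49, q* = 74.
With the tax collected from consumers, demand (in seller-price terms) shifts: qd = 123 − (p + 27).
Solving gives q = 56 with consumers paying 67 and suppliers receiving 40 (the 27 wedge).
Burden on consumers: 18; on suppliers: 9. (They sum to 27.)
The less price-elastic side of the market bears the larger share of a per-unit tax.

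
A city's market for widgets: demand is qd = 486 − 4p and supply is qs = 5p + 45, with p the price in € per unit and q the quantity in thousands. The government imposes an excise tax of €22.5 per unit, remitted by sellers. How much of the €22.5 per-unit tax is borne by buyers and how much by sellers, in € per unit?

Before the tax: set 486 − 4p = 5p + 45 → p* = €49, q* = 290.
With the tax collected from sellers, supply shifts: qs = 5(p − 22.5) + 45.
Solving gives q = 240 with buyers paying €61.5 and sellers receiving €39 (the €22.5 wedge).
Burden on buyers: €12.5; on sellers: €10. (They sum to €22.5.)

Buyers bear €12.5 per unit; sellers bear €10 per unit.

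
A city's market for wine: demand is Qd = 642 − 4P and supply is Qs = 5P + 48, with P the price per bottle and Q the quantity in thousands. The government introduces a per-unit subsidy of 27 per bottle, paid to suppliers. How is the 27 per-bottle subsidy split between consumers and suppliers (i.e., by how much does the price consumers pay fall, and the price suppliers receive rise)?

Consumers gain 15 per bottle; suppliers gain 12 per bottle.

Without the subsidy, 642 − 4P = 5P + 48 gives 9P = 594, so P* = 66 and Q* = 378.
With a per-unit subsidy paid to suppliers, each receives P + 27 per unit sold, so supply becomes Qs = 5(P + 27) + 48.
Solving gives Q = 438 with consumers paying 51 and suppliers receiving 78 (the 27 wedge).
Gain to consumers: 15; to suppliers: 12. (They sum to 27.)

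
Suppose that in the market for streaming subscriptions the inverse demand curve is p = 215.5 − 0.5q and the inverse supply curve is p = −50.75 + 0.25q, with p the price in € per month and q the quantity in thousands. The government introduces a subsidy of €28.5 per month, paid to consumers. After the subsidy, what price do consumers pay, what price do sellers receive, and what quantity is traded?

Consumers pay €19; sellers receive €47.5; quantity = 393.

Inverting to q(p) form: qd = 431 − 2p; qs = 4p + 203.
Without the subsidy, 431 − 2p = 4p + 203 gives 6p = 228, so p* = €38 and q* = 355.
With a per-unit subsidy paid to consumers, each effectively pays p − 28.5, so demand becomes qd = 431 − 2(p − 28.5).
Solving gives q = 393 with consumers paying €19 and sellers receiving €47.5 (the €28.5 wedge).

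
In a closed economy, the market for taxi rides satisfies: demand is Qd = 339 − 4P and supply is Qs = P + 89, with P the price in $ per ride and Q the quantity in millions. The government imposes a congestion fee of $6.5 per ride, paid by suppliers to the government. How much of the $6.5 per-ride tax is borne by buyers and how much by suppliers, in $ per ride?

Without the tax, 339 − 4P = P + 89 gives 5P = 250, so P* = $50 and Q* = 139.
With the tax collected from suppliers, supply shifts: Qs = (P − 6.5) + 89.
New equilibrium: buyers pay $51.3, suppliers receive $44.8, Q = 133.8. (Wedge: Pb − Ps = 6.5.)
Burden on buyers: $1.3; on suppliers: $5.2. (They sum to $6.5.)

Buyers bear $1.3 per ride; suppliers bear $5.2 per ride.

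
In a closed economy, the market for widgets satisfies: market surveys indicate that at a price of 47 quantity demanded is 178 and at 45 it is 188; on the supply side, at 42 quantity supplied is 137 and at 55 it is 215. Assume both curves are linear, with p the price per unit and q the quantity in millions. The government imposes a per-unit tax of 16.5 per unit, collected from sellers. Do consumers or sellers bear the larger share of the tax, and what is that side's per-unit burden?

Demand slope: (188 − 178)/(45 − 47) = -5, so qd = 413 − 5p.
Supply slope: (215 − 137)/(55 − 42) = 6, so qs = 6p − 115.
Before the tax: set 413 − 5p = 6p − 115 → p* = 48, q* = 173.
With the tax collected from sellers, supply shifts: qs = 6(p − 16.5) − 115.
Solving gives q = 128 with consumers paying 57 and sellers receiving 40.5 (the 16.5 wedge).
Per-unit burden: consumers 9, sellers 7.5.
Consumers take the larger share because demand is less price-elastic here (demand slope 5 vs supply slope 6).
The less price-elastic side of the market bears the larger share of a per-unit tax.

Consumers bear the larger share: 9 per unit.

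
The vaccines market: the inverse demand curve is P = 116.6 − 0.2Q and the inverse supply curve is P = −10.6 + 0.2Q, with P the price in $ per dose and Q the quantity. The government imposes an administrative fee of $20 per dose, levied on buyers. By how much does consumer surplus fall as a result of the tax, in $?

Rewrite in direct form: Qd = 583 − 5P and Qs = 5P + 53.
Before the tax: set 583 − 5P = 5P + 53 → P* = $53, Q* = 318.
With the tax collected from buyers, demand (in seller-price terms) shifts: Qd = 583 − 5(P + 20).
New equilibrium: buyers pay $63, sellers receive $43, Q = 268. (Wedge: Pb − Ps = 20.)
ΔCS is the trapezoid between Q = 268 and Q = 318 of height $10: ½ · (318 + 268) · 10 = $2930.

Consumer surplus falls by $2930.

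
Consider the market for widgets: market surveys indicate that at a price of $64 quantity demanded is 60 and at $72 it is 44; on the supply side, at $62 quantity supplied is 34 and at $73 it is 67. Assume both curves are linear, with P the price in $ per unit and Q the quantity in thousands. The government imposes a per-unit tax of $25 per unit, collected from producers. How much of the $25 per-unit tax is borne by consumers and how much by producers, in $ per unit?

Demand slope: (44 − 60)/(72 − 64) = -2, so Qd = 188 − 2P.
Supply slope: (67 − 34)/(73 − 62) = 3, so Qs = 3P − 152.
Before the tax: set 188 − 2P = 3P − 152 → P* = $68, Q* = 52.
With the tax collected from producers, supply shifts: Qs = 3(P − 25) − 152.
New equilibrium: consumers pay $83, producers receive $58, Q = 22. (Wedge: Pb − Ps = 25.)
Burden on consumers: $15; on producers: $10. (They sum to $25.)

Consumers bear $15 per unit; producers bear $10 per unit.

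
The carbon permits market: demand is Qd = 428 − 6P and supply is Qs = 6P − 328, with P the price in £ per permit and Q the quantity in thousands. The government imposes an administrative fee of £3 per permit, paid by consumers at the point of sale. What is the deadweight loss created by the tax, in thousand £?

Before the tax: set 428 − 6P = 6P − 328 → P* = £63, Q* = 50.
With the tax collected from consumers, demand (in seller-price terms) shifts: Qd = 428 − 6(P + 3).
New equilibrium: consumers pay £64.5, sellers receive £61.5, Q = 41. (Wedge: Pb − Ps = 3.)
Quantity falls by |ΔQ| = |50 − 41| = 9.
DWL = ½ · t · |ΔQ| = ½ · 3 · 9 = £13.5.

Deadweight loss = £13.5 thousand.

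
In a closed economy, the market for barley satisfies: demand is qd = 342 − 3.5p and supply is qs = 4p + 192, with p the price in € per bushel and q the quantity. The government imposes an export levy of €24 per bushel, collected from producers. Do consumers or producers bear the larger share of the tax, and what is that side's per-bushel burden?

Consumers bear the larger share: €12.8 per bushel.

Before the tax: set 342 − 3.5p = 4p + 192 → p* = €20, q* = 272.
With the tax collected from producers, supply shifts: qs = 4(p − 24) + 192.
Solving gives q = 227.2 with consumers paying €32.8 and producers receiving €8.8 (the €24 wedge).
Per-bushel burden: consumers €12.8, producers €11.2.
Consumers take the larger share because demand is less price-elastic here (demand slope 3.5 vs supply slope 4).
The less price-elastic side of the market bears the larger share of a per-unit tax.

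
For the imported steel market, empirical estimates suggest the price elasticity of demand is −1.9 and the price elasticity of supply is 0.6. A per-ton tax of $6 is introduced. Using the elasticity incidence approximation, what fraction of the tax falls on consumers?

Consumers' share ≈ 0.24.

Incidence ratio: consumers' share ≈ εs / (εs + |εd|) = 0.6 / (0.6 + 1.9) = 0.24.
Supply is the less elastic side, so consumers bear the smaller share.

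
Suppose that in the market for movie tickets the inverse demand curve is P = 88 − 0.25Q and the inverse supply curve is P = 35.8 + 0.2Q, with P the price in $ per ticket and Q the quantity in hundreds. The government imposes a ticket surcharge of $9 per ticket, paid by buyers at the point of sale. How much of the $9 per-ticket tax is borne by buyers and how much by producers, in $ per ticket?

Buyers bear $5 per ticket; producers bear $4 per ticket.

Inverting to Q(P) form: Qd = 352 − 4P; Qs = 5P − 179.
Without the tax, 352 − 4P = 5P − 179 gives 9P = 531, so P* = $59 and Q* = 116.
With the tax collected from buyers, demand (in seller-price terms) shifts: Qd = 352 − 4(P + 9).
Solving gives Q = 96 with buyers paying $64 and producers receiving $55 (the $9 wedge).
Burden on buyers: $5; on producers: $4. (They sum to $9.)
The less price-elastic side of the market bears the larger share of a per-unit tax.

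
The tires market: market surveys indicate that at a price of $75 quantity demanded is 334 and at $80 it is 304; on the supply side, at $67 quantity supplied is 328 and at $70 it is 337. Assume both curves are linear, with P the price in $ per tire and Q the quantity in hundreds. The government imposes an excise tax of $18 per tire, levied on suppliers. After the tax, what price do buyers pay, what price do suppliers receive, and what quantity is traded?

Buyers pay $79; suppliers receive $61; quantity = 310.

Demand slope: (304 − 334)/(80 − 75) = -6, so Qd = 784 − 6P.
Supply slope: (337 − 328)/(70 − 67) = 3, so Qs = 3P + 127.
Before the tax: set 784 − 6P = 3P + 127 → P* = $73, Q* = 346.
With the tax collected from suppliers, supply shifts: Qs = 3(P − 18) + 127.
Solving gives Q = 310 with buyers paying $79 and suppliers receiving $61 (the $18 wedge).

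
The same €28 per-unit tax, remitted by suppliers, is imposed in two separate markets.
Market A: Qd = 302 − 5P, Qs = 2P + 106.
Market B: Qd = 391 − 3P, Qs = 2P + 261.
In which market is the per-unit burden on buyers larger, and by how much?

Market B, by €3.2.

Market A: pre-tax P* = €28, Q* = 162; post-tax Q = 122; per-unit burden on buyers = €8.
Market B: pre-tax P* = €26, Q* = 313; post-tax Q = 279.4; per-unit burden on buyers = €11.2.
Difference: €8 vs €11.2 → market B is larger by €3.2.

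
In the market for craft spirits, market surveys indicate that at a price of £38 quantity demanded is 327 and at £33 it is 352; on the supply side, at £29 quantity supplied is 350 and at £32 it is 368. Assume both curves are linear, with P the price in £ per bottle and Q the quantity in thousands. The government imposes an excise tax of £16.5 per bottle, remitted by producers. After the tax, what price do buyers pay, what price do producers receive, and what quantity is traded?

Demand slope: (352 − 327)/(33 − 38) = -5, so Qd = 517 − 5P.
Supply slope: (368 − 350)/(32 − 29) = 6, so Qs = 6P + 176.
Before the tax: set 517 − 5P = 6P + 176 → P* = £31, Q* = 362.
With the tax collected from producers, supply shifts: Qs = 6(P − 16.5) + 176.
Solving gives Q = 317 with buyers paying £40 and producers receiving £23.5 (the £16.5 wedge).

Buyers pay £40; producers receive £23.5; quantity = 317.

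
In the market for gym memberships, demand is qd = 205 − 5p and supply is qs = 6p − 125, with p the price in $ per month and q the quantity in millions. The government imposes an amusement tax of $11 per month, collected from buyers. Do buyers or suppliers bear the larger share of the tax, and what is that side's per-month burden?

Buyers bear the larger share: $6 per month.

Before the tax: set 205 − 5p = 6p − 125 → p* = $30, q* = 55.
With the tax collected from buyers, demand (in seller-price terms) shifts: qd = 205 − 5(p + 11).
New equilibrium: buyers pay $36, suppliers receive $25, q = 25. (Wedge: pb − ps = 11.)
Per-month burden: buyers $6, suppliers $5.
Buyers take the larger share because demand is less price-elastic here (demand slope 5 vs supply slope 6).
The less price-elastic side of the market bears the larger share of a per-unit tax.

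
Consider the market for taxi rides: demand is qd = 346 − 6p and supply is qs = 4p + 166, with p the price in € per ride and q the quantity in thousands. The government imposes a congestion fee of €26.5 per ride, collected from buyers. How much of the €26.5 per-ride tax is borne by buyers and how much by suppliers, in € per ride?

Before the tax: set 346 − 6p = 4p + 166 → p* = €18, q* = 238.
With the tax collected from buyers, demand (in seller-price terms) shifts: qd = 346 − 6(p + 26.5).
New equilibrium: buyers pay €28.6, suppliers receive €2.1, q = 174.4. (Wedge: pb − ps = 26.5.)
Burden on buyers: €10.6; on suppliers: €15.9. (They sum to €26.5.)

Buyers bear €10.6 per ride; suppliers bear €15.9 per ride.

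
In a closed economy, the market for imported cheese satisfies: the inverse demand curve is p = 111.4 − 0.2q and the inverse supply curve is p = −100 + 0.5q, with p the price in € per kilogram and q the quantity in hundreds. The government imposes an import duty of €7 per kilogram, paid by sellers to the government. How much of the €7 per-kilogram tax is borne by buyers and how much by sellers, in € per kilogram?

Buyers bear €2 per kilogram; sellers bear €5 per kilogram.

Inverting to q(p) form: qd = 557 − 5p; qs = 2p + 200.
Before the tax: set 557 − 5p = 2p + 200 → p* = €51, q* = 302.
With the tax collected from sellers, supply shifts: qs = 2(p − 7) + 200.
New equilibrium: buyers pay €53, sellers receive €46, q = 292. (Wedge: pb − ps = 7.)
Burden on buyers: €2; on sellers: €5. (They sum to €7.)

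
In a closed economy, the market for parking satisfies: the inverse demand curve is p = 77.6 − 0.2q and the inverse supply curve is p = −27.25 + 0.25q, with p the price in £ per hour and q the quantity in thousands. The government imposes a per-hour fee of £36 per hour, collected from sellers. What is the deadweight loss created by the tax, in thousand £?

Rewrite in direct form: qd = 388 − 5p and qs = 4p + 109.
Without the tax, 388 − 5p = 4p + 109 gives 9p = 279, so p* = £31 and q* = 233.
With the tax collected from sellers, supply shifts: qs = 4(p − 36) + 109.
New equilibrium: buyers pay £47, sellers receive £11, q = 153. (Wedge: pb − ps = 36.)
Quantity falls by |ΔQ| = |233 − 153| = 80.
DWL = ½ · t · |ΔQ| = ½ · 36 · 80 = £1440.

Deadweight loss = £1440 thousand.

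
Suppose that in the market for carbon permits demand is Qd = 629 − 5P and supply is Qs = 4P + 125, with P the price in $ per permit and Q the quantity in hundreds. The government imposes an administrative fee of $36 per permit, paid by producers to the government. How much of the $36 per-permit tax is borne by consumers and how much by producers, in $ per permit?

Consumers bear $16 per permit; producers bear $20 per permit.

Before the tax: set 629 − 5P = 4P + 125 → P* = $56, Q* = 349.
With the tax collected from producers, supply shifts: Qs = 4(P − 36) + 125.
New equilibrium: consumers pay $72, producers receive $36, Q = 269. (Wedge: Pb − Ps = 36.)
Burden on consumers: $16; on producers: $20. (They sum to $36.)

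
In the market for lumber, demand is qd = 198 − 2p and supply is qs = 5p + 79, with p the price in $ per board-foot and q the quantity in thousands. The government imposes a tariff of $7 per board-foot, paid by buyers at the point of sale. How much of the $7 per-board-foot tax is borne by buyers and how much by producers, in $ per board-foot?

Buyers bear $5 per board-foot; producers bear $2 per board-foot.

Without the tax, 198 − 2p = 5p + 79 gives 7p = 119, so p* = $17 and q* = 164.
With the tax collected from buyers, demand (in seller-price terms) shifts: qd = 198 − 2(p + 7).
Solving gives q = 154 with buyers paying $22 and producers receiving $15 (the $7 wedge).
Burden on buyers: $5; on producers: $2. (They sum to $7.)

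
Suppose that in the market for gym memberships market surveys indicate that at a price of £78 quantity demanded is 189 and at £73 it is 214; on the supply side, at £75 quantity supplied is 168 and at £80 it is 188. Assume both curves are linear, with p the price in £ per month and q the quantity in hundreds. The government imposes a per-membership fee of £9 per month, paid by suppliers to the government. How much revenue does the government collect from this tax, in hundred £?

Tax revenue = £1476 hundred.

Demand slope: (214 − 189)/(73 − 78) = -5, so qd = 579 − 5p.
Supply slope: (188 − 168)/(80 − 75) = 4, so qs = 4p − 132.
Before the tax: set 579 − 5p = 4p − 132 → p* = £79, q* = 184.
With the tax collected from suppliers, supply shifts: qs = 4(p − 9) − 132.
Solving gives q = 164 with consumers paying £83 and suppliers receiving £74 (the £9 wedge).
Revenue = t · Q = 9 · 164 = £1476.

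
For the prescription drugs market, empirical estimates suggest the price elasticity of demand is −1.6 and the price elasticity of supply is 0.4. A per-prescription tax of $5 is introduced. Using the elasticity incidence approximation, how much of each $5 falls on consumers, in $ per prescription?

Incidence ratio: consumers' share ≈ εs / (εs + |εd|) = 0.4 / (0.4 + 1.6) = 0.2.
So consumers bear ≈ 0.2 × $5 = $1; suppliers bear $4.

Consumers bear ≈ $1 per prescription.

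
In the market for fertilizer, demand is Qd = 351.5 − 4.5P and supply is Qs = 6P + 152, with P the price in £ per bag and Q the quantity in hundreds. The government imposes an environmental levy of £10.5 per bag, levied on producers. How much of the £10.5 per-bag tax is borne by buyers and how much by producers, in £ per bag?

Buyers bear £6 per bag; producers bear £4.5 per bag.

Without the tax, 351.5 − 4.5P = 6P + 152 gives 10.5P = 199.5, so P* = £19 and Q* = 266.
With the tax collected from producers, supply shifts: Qs = 6(P − 10.5) + 152.
New equilibrium: buyers pay £25, producers receive £14.5, Q = 239. (Wedge: Pb − Ps = 10.5.)
Burden on buyers: £6; on producers: £4.5. (They sum to £10.5.)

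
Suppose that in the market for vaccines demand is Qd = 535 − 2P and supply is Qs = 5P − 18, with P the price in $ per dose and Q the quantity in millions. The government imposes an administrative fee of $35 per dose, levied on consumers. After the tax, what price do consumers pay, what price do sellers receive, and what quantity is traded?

Without the tax, 535 − 2P = 5P − 18 gives 7P = 553, so P* = $79 and Q* = 377.
With the tax collected from consumers, demand (in seller-price terms) shifts: Qd = 535 − 2(P + 35).
Solving gives Q = 327 with consumers paying $104 and sellers receiving $69 (the $35 wedge).
The less price-elastic side of the market bears the larger share of a per-unit tax.

Consumers pay $104; sellers receive $69; quantity = 327.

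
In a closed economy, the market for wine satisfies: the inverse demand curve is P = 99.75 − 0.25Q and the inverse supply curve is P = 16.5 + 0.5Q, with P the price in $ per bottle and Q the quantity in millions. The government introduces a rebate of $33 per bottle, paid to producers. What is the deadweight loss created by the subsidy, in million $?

Deadweight loss = $726 million.

Inverting to Q(P) form: Qd = 399 − 4P; Qs = 2P − 33.
Before the subsidy: set 399 − 4P = 2P − 33 → P* = $72, Q* = 111.
With a per-unit subsidy paid to producers, each receives P + 33 per unit sold, so supply becomes Qs = 2(P + 33) − 33.
Solving gives Q = 155 with consumers paying $61 and producers receiving $94 (the $33 wedge).
Quantity rises by |ΔQ| = |111 − 155| = 44.
DWL = ½ · t · |ΔQ| = ½ · 33 · 44 = $726.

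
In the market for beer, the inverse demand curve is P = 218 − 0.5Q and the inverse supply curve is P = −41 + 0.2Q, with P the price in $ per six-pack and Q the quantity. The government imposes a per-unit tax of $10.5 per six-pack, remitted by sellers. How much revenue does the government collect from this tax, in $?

Tax revenue = $3727.5.

Inverting to Q(P) form: Qd = 436 − 2P; Qs = 5P + 205.
Before the tax: set 436 − 2P = 5P + 205 → P* = $33, Q* = 370.
With the tax collected from sellers, supply shifts: Qs = 5(P − 10.5) + 205.
Solving gives Q = 355 with consumers paying $40.5 and sellers receiving $30 (the $10.5 wedge).
Revenue = t · Q = 10.5 · 355 = $3727.5.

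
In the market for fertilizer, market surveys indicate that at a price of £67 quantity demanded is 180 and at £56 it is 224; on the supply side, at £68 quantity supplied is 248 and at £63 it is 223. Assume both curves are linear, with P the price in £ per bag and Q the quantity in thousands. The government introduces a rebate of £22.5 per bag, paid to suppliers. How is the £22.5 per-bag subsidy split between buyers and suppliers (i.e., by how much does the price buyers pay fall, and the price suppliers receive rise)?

Demand slope: (224 − 180)/(56 − 67) = -4, so Qd = 448 − 4P.
Supply slope: (223 − 248)/(63 − 68) = 5, so Qs = 5P − 92.
Without the subsidy, 448 − 4P = 5P − 92 gives 9P = 540, so P* = £60 and Q* = 208.
With a per-unit subsidy paid to suppliers, each receives P + 22.5 per unit sold, so supply becomes Qs = 5(P + 22.5) − 92.
Solving gives Q = 258 with buyers paying £47.5 and suppliers receiving £70 (the £22.5 wedge).
Gain to buyers: £12.5; to suppliers: £10. (They sum to £22.5.)

Buyers gain £12.5 per bag; suppliers gain £10 per bag.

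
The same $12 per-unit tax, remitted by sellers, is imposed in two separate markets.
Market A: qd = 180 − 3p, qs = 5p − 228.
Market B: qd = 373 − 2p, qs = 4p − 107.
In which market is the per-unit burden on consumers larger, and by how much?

Market B, by $0.5.

Market A: pre-tax p* = $51, q* = 27; post-tax q = 4.5; per-unit burden on consumers = $7.5.
Market B: pre-tax p* = $80, q* = 213; post-tax q = 197; per-unit burden on consumers = $8.
Difference: $7.5 vs $8 → market B is larger by $0.5.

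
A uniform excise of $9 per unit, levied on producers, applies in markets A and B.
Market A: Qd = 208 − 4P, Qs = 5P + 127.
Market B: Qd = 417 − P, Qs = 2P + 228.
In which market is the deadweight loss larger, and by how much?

Market A, by $63.

Market A: pre-tax P* = $9, Q* = 172; post-tax Q = 152; deadweight loss = $90.
Market B: pre-tax P* = $63, Q* = 354; post-tax Q = 348; deadweight loss = $27.
Difference: $90 vs $27 → market A is larger by $63.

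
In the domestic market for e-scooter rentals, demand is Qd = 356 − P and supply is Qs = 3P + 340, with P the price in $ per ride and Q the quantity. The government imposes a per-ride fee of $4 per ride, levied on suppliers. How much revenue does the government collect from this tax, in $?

Without the tax, 356 − P = 3P + 340 gives 4P = 16, so P* = $4 and Q* = 352.
With the tax collected from suppliers, supply shifts: Qs = 3(P − 4) + 340.
Solving gives Q = 349 with consumers paying $7 and suppliers receiving $3 (the $4 wedge).
Revenue = t · Q = 4 · 349 = $1396.

Tax revenue = $1396.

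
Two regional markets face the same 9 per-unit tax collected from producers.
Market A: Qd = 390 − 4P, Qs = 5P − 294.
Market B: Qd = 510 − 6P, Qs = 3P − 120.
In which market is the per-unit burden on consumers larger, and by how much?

Market A: pre-tax P* = 76, Q* = 86; post-tax Q = 66; per-unit burden on consumers = 5.
Market B: pre-tax P* = 70, Q* = 90; post-tax Q = 72; per-unit burden on consumers = 3.
Difference: 5 vs 3 → market A is larger by 2.

Market A, by 2.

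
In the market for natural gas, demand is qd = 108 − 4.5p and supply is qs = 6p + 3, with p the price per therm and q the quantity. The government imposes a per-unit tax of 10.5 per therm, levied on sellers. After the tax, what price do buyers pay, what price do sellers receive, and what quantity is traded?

Buyers pay 16; sellers receive 5.5; quantity = 36.

Without the tax, 108 − 4.5p = 6p + 3 gives 10.5p = 105, so p* = 10 and q* = 63.
With the tax collected from sellers, supply shifts: qs = 6(p − 10.5) + 3.
New equilibrium: buyers pay 16, sellers receive 5.5, q = 36. (Wedge: pb − ps = 10.5.)
The less price-elastic side of the market bears the larger share of a per-unit tax.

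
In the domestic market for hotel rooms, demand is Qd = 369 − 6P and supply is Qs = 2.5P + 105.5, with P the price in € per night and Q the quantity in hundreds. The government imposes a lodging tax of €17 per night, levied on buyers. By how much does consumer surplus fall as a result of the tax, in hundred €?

Without the tax, 369 − 6P = 2.5P + 105.5 gives 8.5P = 263.5, so P* = €31 and Q* = 183.
With the tax collected from buyers, demand (in seller-price terms) shifts: Qd = 369 − 6(P + 17).
Solving gives Q = 153 with buyers paying €36 and producers receiving €19 (the €17 wedge).
ΔCS is the trapezoid between Q = 153 and Q = 183 of height €5: ½ · (183 + 153) · 5 = €840.

Consumer surplus falls by €840 hundred.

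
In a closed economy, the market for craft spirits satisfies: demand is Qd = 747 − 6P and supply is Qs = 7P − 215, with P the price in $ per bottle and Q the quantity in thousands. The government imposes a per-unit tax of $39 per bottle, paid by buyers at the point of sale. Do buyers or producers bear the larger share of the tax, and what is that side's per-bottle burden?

Buyers bear the larger share: $21 per bottle.

Before the tax: set 747 − 6P = 7P − 215 → P* = $74, Q* = 303.
With the tax collected from buyers, demand (in seller-price terms) shifts: Qd = 747 − 6(P + 39).
New equilibrium: buyers pay $95, producers receive $56, Q = 177. (Wedge: Pb − Ps = 39.)
Per-bottle burden: buyers $21, producers $18.
Buyers take the larger share because demand is less price-elastic here (demand slope 6 vs supply slope 7).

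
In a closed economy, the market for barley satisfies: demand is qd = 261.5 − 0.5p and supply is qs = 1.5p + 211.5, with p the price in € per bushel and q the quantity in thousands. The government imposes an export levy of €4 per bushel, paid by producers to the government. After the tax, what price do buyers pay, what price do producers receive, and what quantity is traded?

Buyers pay €28; producers receive €24; quantity = 247.5.

Without the tax, 261.5 − 0.5p = 1.5p + 211.5 gives 2p = 50, so p* = €25 and q* = 249.
With the tax collected from producers, supply shifts: qs = 1.5(p − 4) + 211.5.
New equilibrium: buyers pay €28, producers receive €24, q = 247.5. (Wedge: pb − ps = 4.)
The less price-elastic side of the market bears the larger share of a per-unit tax.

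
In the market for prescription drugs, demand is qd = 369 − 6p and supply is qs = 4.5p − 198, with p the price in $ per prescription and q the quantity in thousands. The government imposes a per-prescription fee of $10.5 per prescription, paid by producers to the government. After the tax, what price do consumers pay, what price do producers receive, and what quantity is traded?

Consumers pay $58.5; producers receive $48; quantity = 18.

Before the tax: set 369 − 6p = 4.5p − 198 → p* = $54, q* = 45.
With the tax collected from producers, supply shifts: qs = 4.5(p − 10.5) − 198.
Solving gives q = 18 with consumers paying $58.5 and producers receiving $48 (the $10.5 wedge).
The less price-elastic side of the market bears the larger share of a per-unit tax.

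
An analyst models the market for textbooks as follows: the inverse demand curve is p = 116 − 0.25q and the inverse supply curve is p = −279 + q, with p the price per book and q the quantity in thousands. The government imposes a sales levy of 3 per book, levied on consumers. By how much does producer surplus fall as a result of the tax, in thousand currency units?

Inverting to q(p) form: qd = 464 − 4p; qs = p + 279.
Without the tax, 464 − 4p = p + 279 gives 5p = 185, so p* = 37 and q* = 316.
With the tax collected from consumers, demand (in seller-price terms) shifts: qd = 464 − 4(p + 3).
New equilibrium: consumers pay 37.6, suppliers receive 34.6, q = 313.6. (Wedge: pb − ps = 3.)
ΔPS is the trapezoid between Q = 313.6 and Q = 316 of height 2.4: ½ · (316 + 313.6) · 2.4 = 755.52.

Producer surplus falls by 755.52 thousand.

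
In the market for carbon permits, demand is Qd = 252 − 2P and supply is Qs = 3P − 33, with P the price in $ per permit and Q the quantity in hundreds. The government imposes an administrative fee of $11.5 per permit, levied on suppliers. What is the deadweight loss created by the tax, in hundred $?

Deadweight loss = $79.35 hundred.

Before the tax: set 252 − 2P = 3P − 33 → P* = $57, Q* = 138.
With the tax collected from suppliers, supply shifts: Qs = 3(P − 11.5) − 33.
New equilibrium: consumers pay $63.9, suppliers receive $52.4, Q = 124.2. (Wedge: Pb − Ps = 11.5.)
Quantity falls by |ΔQ| = |138 − 124.2| = 13.8.
DWL = ½ · t · |ΔQ| = ½ · 11.5 · 13.8 = $79.35.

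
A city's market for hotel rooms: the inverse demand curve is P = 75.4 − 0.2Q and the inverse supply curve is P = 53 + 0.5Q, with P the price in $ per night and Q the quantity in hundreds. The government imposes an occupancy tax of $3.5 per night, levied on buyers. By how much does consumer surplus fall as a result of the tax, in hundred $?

Rewrite in direct form: Qd = 377 − 5P and Qs = 2P − 106.
Before the tax: set 377 − 5P = 2P − 106 → P* = $69, Q* = 32.
With the tax collected from buyers, demand (in seller-price terms) shifts: Qd = 377 − 5(P + 3.5).
New equilibrium: buyers pay $70, producers receive $66.5, Q = 27. (Wedge: Pb − Ps = 3.5.)
ΔCS is the trapezoid between Q = 27 and Q = 32 of height $1: ½ · (32 + 27) · 1 = $29.5.

Consumer surplus falls by $29.5 hundred.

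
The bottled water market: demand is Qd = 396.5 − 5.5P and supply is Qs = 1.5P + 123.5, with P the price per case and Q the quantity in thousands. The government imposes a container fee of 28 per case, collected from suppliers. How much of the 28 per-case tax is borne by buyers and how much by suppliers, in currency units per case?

Without the tax, 396.5 − 5.5P = 1.5P + 123.5 gives 7P = 273, so P* = 39 and Q* = 182.
With the tax collected from suppliers, supply shifts: Qs = 1.5(P − 28) + 123.5.
New equilibrium: buyers pay 45, suppliers receive 17, Q = 149. (Wedge: Pb − Ps = 28.)
Burden on buyers: 6; on suppliers: 22. (They sum to 28.)

Buyers bear 6 per case; suppliers bear 22 per case.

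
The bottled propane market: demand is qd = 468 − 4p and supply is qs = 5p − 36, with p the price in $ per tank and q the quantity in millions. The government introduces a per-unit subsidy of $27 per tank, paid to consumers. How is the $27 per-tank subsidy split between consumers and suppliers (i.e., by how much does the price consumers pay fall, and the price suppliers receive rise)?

Without the subsidy, 468 − 4p = 5p − 36 gives 9p = 504, so p* = $56 and q* = 244.
With a per-unit subsidy paid to consumers, each effectively pays p − 27, so demand becomes qd = 468 − 4(p − 27).
Solving gives q = 304 with consumers paying $41 and suppliers receiving $68 (the $27 wedge).
Gain to consumers: $15; to suppliers: $12. (They sum to $27.)

Consumers gain $15 per tank; suppliers gain $12 per tank.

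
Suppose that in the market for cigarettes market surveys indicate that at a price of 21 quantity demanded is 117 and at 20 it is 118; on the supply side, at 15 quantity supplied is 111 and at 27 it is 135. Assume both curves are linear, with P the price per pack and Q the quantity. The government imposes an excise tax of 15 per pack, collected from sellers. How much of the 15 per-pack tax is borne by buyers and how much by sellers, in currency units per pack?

Buyers bear 10 per pack; sellers bear 5 per pack.

Demand slope: (118 − 117)/(20 − 21) = -1, so Qd = 138 − P.
Supply slope: (135 − 111)/(27 − 15) = 2, so Qs = 2P + 81.
Before the tax: set 138 − P = 2P + 81 → P* = 19, Q* = 119.
With the tax collected from sellers, supply shifts: Qs = 2(P − 15) + 81.
Solving gives Q = 109 with buyers paying 29 and sellers receiving 14 (the 15 wedge).
Burden on buyers: 10; on sellers: 5. (They sum to 15.)
The less price-elastic side of the market bears the larger share of a per-unit tax.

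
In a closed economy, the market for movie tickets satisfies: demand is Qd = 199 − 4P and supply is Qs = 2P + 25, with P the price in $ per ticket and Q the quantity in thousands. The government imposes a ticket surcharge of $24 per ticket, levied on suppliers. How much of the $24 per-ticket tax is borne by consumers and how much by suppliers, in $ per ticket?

Without the tax, 199 − 4P = 2P + 25 gives 6P = 174, so P* = $29 and Q* = 83.
With the tax collected from suppliers, supply shifts: Qs = 2(P − 24) + 25.
Solving gives Q = 51 with consumers paying $37 and suppliers receiving $13 (the $24 wedge).
Burden on consumers: $8; on suppliers: $16. (They sum to $24.)

Consumers bear $8 per ticket; suppliers bear $16 per ticket.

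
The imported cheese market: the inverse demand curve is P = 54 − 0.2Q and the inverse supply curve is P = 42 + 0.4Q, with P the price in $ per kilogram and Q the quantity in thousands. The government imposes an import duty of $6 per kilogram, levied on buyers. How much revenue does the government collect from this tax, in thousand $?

Rewrite in direct form: Qd = 270 − 5P and Qs = 2.5P − 105.
Before the tax: set 270 − 5P = 2.5P − 105 → P* = $50, Q* = 20.
With the tax collected from buyers, demand (in seller-price terms) shifts: Qd = 270 − 5(P + 6).
New equilibrium: buyers pay $52, sellers receive $46, Q = 10. (Wedge: Pb − Ps = 6.)
Revenue = t · Q = 6 · 10 = $60.

Tax revenue = $60 thousand.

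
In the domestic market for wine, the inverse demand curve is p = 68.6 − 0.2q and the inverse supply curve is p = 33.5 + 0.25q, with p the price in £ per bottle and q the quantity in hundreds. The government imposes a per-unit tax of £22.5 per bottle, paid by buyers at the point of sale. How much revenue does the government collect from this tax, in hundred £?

Rewrite in direct form: qd = 343 − 5p and qs = 4p − 134.
Before the tax: set 343 − 5p = 4p − 134 → p* = £53, q* = 78.
With the tax collected from buyers, demand (in seller-price terms) shifts: qd = 343 − 5(p + 22.5).
New equilibrium: buyers pay £63, producers receive £40.5, q = 28. (Wedge: pb − ps = 22.5.)
Revenue = t · Q = 22.5 · 28 = £630.

Tax revenue = £630 hundred.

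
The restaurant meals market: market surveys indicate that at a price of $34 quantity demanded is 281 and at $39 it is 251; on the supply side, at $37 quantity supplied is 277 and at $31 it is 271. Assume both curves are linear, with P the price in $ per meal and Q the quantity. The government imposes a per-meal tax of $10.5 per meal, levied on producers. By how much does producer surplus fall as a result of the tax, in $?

Producer surplus falls by $2434.5.

Demand slope: (251 − 281)/(39 − 34) = -6, so Qd = 485 − 6P.
Supply slope: (271 − 277)/(31 − 37) = 1, so Qs = P + 240.
Without the tax, 485 − 6P = P + 240 gives 7P = 245, so P* = $35 and Q* = 275.
With the tax collected from producers, supply shifts: Qs = (P − 10.5) + 240.
Solving gives Q = 266 with consumers paying $36.5 and producers receiving $26 (the $10.5 wedge).
ΔPS is the trapezoid between Q = 266 and Q = 275 of height $9: ½ · (275 + 266) · 9 = $2434.5.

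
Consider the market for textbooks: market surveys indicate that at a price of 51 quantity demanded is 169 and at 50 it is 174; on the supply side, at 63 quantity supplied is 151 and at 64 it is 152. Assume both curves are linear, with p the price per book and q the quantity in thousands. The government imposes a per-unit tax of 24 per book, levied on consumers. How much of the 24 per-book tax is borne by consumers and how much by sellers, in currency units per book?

Consumers bear 4 per book; sellers bear 20 per book.

Demand slope: (174 − 169)/(50 − 51) = -5, so qd = 424 − 5p.
Supply slope: (152 − 151)/(64 − 63) = 1, so qs = p + 88.
Before the tax: set 424 − 5p = p + 88 → p* = 56, q* = 144.
With the tax collected from consumers, demand (in seller-price terms) shifts: qd = 424 − 5(p + 24).
Solving gives q = 124 with consumers paying 60 and sellers receiving 36 (the 24 wedge).
Burden on consumers: 4; on sellers: 20. (They sum to 24.)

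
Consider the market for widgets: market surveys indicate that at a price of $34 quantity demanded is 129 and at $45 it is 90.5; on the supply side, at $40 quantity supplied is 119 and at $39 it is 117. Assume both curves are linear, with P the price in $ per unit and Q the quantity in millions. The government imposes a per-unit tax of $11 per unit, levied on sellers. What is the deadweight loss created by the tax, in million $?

Deadweight loss = $77 million.

Demand slope: (90.5 − 129)/(45 − 34) = -3.5, so Qd = 248 − 3.5P.
Supply slope: (117 − 119)/(39 − 40) = 2, so Qs = 2P + 39.
Without the tax, 248 − 3.5P = 2P + 39 gives 5.5P = 209, so P* = $38 and Q* = 115.
With the tax collected from sellers, supply shifts: Qs = 2(P − 11) + 39.
New equilibrium: consumers pay $42, sellers receive $31, Q = 101. (Wedge: Pb − Ps = 11.)
Quantity falls by |ΔQ| = |115 − 101| = 14.
DWL = ½ · t · |ΔQ| = ½ · 11 · 14 = $77.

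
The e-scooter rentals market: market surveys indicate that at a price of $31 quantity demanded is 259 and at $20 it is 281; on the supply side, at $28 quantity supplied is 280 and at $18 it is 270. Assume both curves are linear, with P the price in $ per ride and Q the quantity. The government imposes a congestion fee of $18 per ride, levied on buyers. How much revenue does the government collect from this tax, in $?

Demand slope: (281 − 259)/(20 − 31) = -2, so Qd = 321 − 2P.
Supply slope: (270 − 280)/(18 − 28) = 1, so Qs = P + 252.
Without the tax, 321 − 2P = P + 252 gives 3P = 69, so P* = $23 and Q* = 275.
With the tax collected from buyers, demand (in seller-price terms) shifts: Qd = 321 − 2(P + 18).
Solving gives Q = 263 with buyers paying $29 and suppliers receiving $11 (the $18 wedge).
Revenue = t · Q = 18 · 263 = $4734.

Tax revenue = $4734.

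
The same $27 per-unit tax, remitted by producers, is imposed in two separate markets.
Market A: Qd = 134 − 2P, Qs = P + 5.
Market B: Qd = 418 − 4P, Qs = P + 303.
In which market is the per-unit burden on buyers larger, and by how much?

Market A: pre-tax P* = $43, Q* = 48; post-tax Q = 30; per-unit burden on buyers = $9.
Market B: pre-tax P* = $23, Q* = 326; post-tax Q = 304.4; per-unit burden on buyers = $5.4.
Difference: $9 vs $5.4 → market A is larger by $3.6.

Market A, by $3.6.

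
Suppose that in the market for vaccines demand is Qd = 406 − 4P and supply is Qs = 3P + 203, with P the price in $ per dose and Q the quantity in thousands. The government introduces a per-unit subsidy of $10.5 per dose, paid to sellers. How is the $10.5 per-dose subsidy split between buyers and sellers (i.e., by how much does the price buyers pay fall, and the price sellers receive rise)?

Before the subsidy: set 406 − 4P = 3P + 203 → P* = $29, Q* = 290.
With a per-unit subsidy paid to sellers, each receives P + 10.5 per unit sold, so supply becomes Qs = 3(P + 10.5) + 203.
New equilibrium: buyers pay $24.5, sellers receive $35, Q = 308. (Wedge: Pb − Ps = −10.5.)
Gain to buyers: $4.5; to sellers: $6. (They sum to $10.5.)

Buyers gain $4.5 per dose; sellers gain $6 per dose.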